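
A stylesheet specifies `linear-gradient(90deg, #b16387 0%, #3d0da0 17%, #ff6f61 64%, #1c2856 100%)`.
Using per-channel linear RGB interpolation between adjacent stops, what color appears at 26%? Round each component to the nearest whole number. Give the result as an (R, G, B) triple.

(98, 32, 148)

26% lies between the 17% and 64% stops, so the local fraction is t = (26 − 17)/(64 − 17) = 9/47 ≈ 0.1915.
#3d0da0 → (61, 13, 160); #ff6f61 → (255, 111, 97).
R = 61 + 0.1915 × (255 − 61) = 98.151 → 98
G = 13 + 0.1915 × (111 − 13) = 31.767 → 32
B = 160 + 0.1915 × (97 − 160) = 147.935 → 148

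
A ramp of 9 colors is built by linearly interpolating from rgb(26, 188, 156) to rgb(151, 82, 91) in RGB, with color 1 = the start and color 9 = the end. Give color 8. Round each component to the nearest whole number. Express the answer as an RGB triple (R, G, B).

With 9 swatches and endpoints inclusive, swatch 8 sits at t = (8 − 1)/(9 − 1) = 7/8 ≈ 0.875.
R = 26 + 0.875 × (151 − 26) = 135.375 → 135
G = 188 + 0.875 × (82 − 188) = 95.25 → 95
B = 156 + 0.875 × (91 − 156) = 99.125 → 99

(135, 95, 99)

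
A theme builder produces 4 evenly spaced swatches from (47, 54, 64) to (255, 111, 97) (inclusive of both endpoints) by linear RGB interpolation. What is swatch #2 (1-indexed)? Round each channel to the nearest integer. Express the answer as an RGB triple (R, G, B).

(116, 73, 75)

With 4 swatches and endpoints inclusive, swatch 2 sits at t = (2 − 1)/(4 − 1) = 1/3 ≈ 0.3333.
R = 47 + 0.3333 × (255 − 47) = 116.326 → 116
G = 54 + 0.3333 × (111 − 54) = 72.998 → 73
B = 64 + 0.3333 × (97 − 64) = 74.999 → 75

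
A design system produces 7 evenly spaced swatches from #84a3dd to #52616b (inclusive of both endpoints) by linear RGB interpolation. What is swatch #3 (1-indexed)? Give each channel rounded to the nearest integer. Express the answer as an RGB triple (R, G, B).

With 7 swatches and endpoints inclusive, swatch 3 sits at t = (3 − 1)/(7 − 1) = 2/6 ≈ 0.3333.
#84a3dd → (132, 163, 221); #52616b → (82, 97, 107).
R = 132 + 0.3333 × (82 − 132) = 115.335 → 115
G = 163 + 0.3333 × (97 − 163) = 141.002 → 141
B = 221 + 0.3333 × (107 − 221) = 183.004 → 183

(115, 141, 183)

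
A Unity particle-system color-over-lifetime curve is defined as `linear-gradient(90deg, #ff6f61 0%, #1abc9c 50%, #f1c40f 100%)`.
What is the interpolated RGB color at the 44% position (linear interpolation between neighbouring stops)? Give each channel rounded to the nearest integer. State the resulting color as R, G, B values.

44% lies between the 0% and 50% stops, so the local fraction is t = (44 − 0)/(50 − 0) = 44/50 ≈ 0.88.
#ff6f61 → (255, 111, 97); #1abc9c → (26, 188, 156).
R = 255 + 0.88 × (26 − 255) = 53.48 → 53
G = 111 + 0.88 × (188 − 111) = 178.76 → 179
B = 97 + 0.88 × (156 − 97) = 148.92 → 149

(53, 179, 149)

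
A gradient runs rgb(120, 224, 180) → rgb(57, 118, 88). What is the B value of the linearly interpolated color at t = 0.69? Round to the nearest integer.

B = 180 + 0.69 × (88 − 180) = 116.52 → 117

117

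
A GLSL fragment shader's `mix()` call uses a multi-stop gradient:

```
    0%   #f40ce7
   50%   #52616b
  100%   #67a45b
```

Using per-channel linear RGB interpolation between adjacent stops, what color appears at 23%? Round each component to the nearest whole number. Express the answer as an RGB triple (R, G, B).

23% lies between the 0% and 50% stops, so the local fraction is t = (23 − 0)/(50 − 0) = 23/50 ≈ 0.46.
#f40ce7 → (244, 12, 231); #52616b → (82, 97, 107).
R = 244 + 0.46 × (82 − 244) = 169.48 → 169
G = 12 + 0.46 × (97 − 12) = 51.1 → 51
B = 231 + 0.46 × (107 − 231) = 173.96 → 174

(169, 51, 174)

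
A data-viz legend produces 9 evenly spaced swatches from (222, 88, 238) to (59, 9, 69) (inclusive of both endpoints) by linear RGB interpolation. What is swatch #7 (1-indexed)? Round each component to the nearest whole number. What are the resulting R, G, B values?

With 9 swatches and endpoints inclusive, swatch 7 sits at t = (7 − 1)/(9 − 1) = 6/8 ≈ 0.75.
R = 222 + 0.75 × (59 − 222) = 99.75 → 100
G = 88 + 0.75 × (9 − 88) = 28.75 → 29
B = 238 + 0.75 × (69 − 238) = 111.25 → 111

(100, 29, 111)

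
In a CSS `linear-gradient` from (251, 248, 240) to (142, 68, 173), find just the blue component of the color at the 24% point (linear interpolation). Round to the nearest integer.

224

B = 240 + 0.24 × (173 − 240) = 223.92 → 224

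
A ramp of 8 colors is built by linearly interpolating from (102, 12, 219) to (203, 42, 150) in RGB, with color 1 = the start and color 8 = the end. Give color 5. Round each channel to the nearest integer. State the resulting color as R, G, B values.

With 8 swatches and endpoints inclusive, swatch 5 sits at t = (5 − 1)/(8 − 1) = 4/7 ≈ 0.5714.
R = 102 + 0.5714 × (203 − 102) = 159.711 → 160
G = 12 + 0.5714 × (42 − 12) = 29.142 → 29
B = 219 + 0.5714 × (150 − 219) = 179.573 → 180

(160, 29, 180)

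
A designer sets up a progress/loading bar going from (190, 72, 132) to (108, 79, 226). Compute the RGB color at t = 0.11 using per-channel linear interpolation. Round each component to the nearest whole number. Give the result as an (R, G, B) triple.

R = 190 + 0.11 × (108 − 190) = 190 + 0.11 × -82 = 180.98 → 181
G = 72 + 0.11 × (79 − 72) = 72 + 0.11 × 7 = 72.77 → 73
B = 132 + 0.11 × (226 − 132) = 132 + 0.11 × 94 = 142.34 → 142

(181, 73, 142)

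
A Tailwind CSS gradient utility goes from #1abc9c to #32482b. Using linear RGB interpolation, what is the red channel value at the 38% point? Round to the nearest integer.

R₁ = 26 (from #1abc9c), R₂ = 50 (from #32482b).
R = 26 + 0.38 × (50 − 26) = 35.12 → 35

35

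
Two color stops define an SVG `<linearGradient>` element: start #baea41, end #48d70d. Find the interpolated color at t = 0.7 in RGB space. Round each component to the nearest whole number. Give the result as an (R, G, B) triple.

(106, 221, 29)

#baea41 → (186, 234, 65); #48d70d → (72, 215, 13).
R = 186 + 0.7 × (72 − 186) = 186 + 0.7 × -114 = 106.2 → 106
G = 234 + 0.7 × (215 − 234) = 234 + 0.7 × -19 = 220.7 → 221
B = 65 + 0.7 × (13 − 65) = 65 + 0.7 × -52 = 28.6 → 29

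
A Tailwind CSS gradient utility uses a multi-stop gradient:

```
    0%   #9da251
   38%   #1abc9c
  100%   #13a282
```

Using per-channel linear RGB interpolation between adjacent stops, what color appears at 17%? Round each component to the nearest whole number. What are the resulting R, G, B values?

17% lies between the 0% and 38% stops, so the local fraction is t = (17 − 0)/(38 − 0) = 17/38 ≈ 0.4474.
#9da251 → (157, 162, 81); #1abc9c → (26, 188, 156).
R = 157 + 0.4474 × (26 − 157) = 98.391 → 98
G = 162 + 0.4474 × (188 − 162) = 173.632 → 174
B = 81 + 0.4474 × (156 − 81) = 114.555 → 115

(98, 174, 115)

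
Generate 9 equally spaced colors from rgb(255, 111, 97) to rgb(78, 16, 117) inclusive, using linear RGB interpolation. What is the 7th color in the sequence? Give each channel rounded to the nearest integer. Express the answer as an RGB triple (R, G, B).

(122, 40, 112)

With 9 swatches and endpoints inclusive, swatch 7 sits at t = (7 − 1)/(9 − 1) = 6/8 ≈ 0.75.
R = 255 + 0.75 × (78 − 255) = 122.25 → 122
G = 111 + 0.75 × (16 − 111) = 39.75 → 40
B = 97 + 0.75 × (117 − 97) = 112 → 112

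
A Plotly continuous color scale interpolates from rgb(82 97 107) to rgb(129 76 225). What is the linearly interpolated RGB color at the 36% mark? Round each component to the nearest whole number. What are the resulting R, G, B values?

36% corresponds to t = 0.36.
R = 82 + 0.36 × (129 − 82) = 82 + 0.36 × 47 = 98.92 → 99
G = 97 + 0.36 × (76 − 97) = 97 + 0.36 × -21 = 89.44 → 89
B = 107 + 0.36 × (225 − 107) = 107 + 0.36 × 118 = 149.48 → 149
So the blended color is (99, 89, 149), about #635995.

(99, 89, 149)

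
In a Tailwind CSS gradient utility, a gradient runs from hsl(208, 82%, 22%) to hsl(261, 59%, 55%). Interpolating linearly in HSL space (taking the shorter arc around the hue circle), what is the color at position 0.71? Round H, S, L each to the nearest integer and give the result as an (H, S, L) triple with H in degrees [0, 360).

Hue arc: Δh = 261 − 208 = 53° (|Δh| ≤ 180, already the shorter path).
H = 208 + 0.71 × (53) = 245.63 → 246°
S = 82 + 0.71 × (59 − 82) = 65.67 → 66%
L = 22 + 0.71 × (55 − 22) = 45.43 → 45%

(246, 66, 45)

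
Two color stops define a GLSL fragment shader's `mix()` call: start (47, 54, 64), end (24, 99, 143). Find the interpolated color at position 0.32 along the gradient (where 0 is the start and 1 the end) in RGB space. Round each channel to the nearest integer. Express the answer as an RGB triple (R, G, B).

R = 47 + 0.32 × (24 − 47) = 47 + 0.32 × -23 = 39.64 → 40
G = 54 + 0.32 × (99 − 54) = 54 + 0.32 × 45 = 68.4 → 68
B = 64 + 0.32 × (143 − 64) = 64 + 0.32 × 79 = 89.28 → 89

(40, 68, 89)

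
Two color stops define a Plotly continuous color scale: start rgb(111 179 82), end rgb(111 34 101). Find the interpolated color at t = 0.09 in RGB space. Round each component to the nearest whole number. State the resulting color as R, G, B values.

R = 111 + 0.09 × (111 − 111) = 111 + 0.09 × 0 = 111 → 111
G = 179 + 0.09 × (34 − 179) = 179 + 0.09 × -145 = 165.95 → 166
B = 82 + 0.09 × (101 − 82) = 82 + 0.09 × 19 = 83.71 → 84
So the blended color is (111, 166, 84), about #6fa654.

(111, 166, 84)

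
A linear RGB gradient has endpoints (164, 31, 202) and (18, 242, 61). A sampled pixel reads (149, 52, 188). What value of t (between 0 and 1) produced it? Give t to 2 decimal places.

0.10

Invert the lerp on the G channel (largest span, 211): t = (52 − 31) / (242 − 31) = 21/211 = 0.099526.
Check on R: (149 − 164)/(18 − 164) = 0.1027 ✓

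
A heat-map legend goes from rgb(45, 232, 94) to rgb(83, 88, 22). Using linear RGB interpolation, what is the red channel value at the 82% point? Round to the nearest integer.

R = 45 + 0.82 × (83 − 45) = 76.16 → 76

76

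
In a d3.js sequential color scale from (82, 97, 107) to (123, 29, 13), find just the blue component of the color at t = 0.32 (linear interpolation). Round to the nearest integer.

77

B = 107 + 0.32 × (13 − 107) = 76.92 → 77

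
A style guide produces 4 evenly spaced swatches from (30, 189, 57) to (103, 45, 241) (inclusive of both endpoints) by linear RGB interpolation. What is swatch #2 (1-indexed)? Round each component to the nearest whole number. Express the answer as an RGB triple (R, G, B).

(54, 141, 118)

With 4 swatches and endpoints inclusive, swatch 2 sits at t = (2 − 1)/(4 − 1) = 1/3 ≈ 0.3333.
R = 30 + 0.3333 × (103 − 30) = 54.331 → 54
G = 189 + 0.3333 × (45 − 189) = 141.005 → 141
B = 57 + 0.3333 × (241 − 57) = 118.327 → 118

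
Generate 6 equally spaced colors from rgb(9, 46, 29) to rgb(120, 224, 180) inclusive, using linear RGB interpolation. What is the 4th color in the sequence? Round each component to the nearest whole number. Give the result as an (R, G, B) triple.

(76, 153, 120)

With 6 swatches and endpoints inclusive, swatch 4 sits at t = (4 − 1)/(6 − 1) = 3/5 ≈ 0.6.
R = 9 + 0.6 × (120 − 9) = 75.6 → 76
G = 46 + 0.6 × (224 − 46) = 152.8 → 153
B = 29 + 0.6 × (180 − 29) = 119.6 → 120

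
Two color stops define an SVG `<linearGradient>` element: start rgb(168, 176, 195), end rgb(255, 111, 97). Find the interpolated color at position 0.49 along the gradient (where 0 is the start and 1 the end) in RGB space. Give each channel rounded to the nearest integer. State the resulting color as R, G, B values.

(211, 144, 147)

R = 168 + 0.49 × (255 − 168) = 168 + 0.49 × 87 = 210.63 → 211
G = 176 + 0.49 × (111 − 176) = 176 + 0.49 × -65 = 144.15 → 144
B = 195 + 0.49 × (97 − 195) = 195 + 0.49 × -98 = 146.98 → 147
So the blended color is (211, 144, 147), about #d39093.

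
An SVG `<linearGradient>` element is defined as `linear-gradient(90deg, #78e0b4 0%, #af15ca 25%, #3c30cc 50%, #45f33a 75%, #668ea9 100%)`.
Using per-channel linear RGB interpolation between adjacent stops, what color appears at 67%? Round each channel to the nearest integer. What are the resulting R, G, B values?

(66, 181, 105)

67% lies between the 50% and 75% stops, so the local fraction is t = (67 − 50)/(75 − 50) = 17/25 ≈ 0.68.
#3c30cc → (60, 48, 204); #45f33a → (69, 243, 58).
R = 60 + 0.68 × (69 − 60) = 66.12 → 66
G = 48 + 0.68 × (243 − 48) = 180.6 → 181
B = 204 + 0.68 × (58 − 204) = 104.72 → 105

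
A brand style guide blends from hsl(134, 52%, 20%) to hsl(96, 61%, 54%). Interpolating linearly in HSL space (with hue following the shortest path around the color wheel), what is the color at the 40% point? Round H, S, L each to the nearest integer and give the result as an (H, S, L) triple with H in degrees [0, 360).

(119, 56, 34)

Hue arc: Δh = 96 − 134 = -38° (|Δh| ≤ 180, already the shorter path).
H = 134 + 0.4 × (-38) = 118.8 → 119°
S = 52 + 0.4 × (61 − 52) = 55.6 → 56%
L = 20 + 0.4 × (54 − 20) = 33.6 → 34%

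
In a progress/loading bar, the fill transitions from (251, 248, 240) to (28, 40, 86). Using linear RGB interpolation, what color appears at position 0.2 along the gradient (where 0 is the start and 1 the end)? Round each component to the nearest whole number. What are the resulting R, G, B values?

R = 251 + 0.2 × (28 − 251) = 251 + 0.2 × -223 = 206.4 → 206
G = 248 + 0.2 × (40 − 248) = 248 + 0.2 × -208 = 206.4 → 206
B = 240 + 0.2 × (86 − 240) = 240 + 0.2 × -154 = 209.2 → 209

(206, 206, 209)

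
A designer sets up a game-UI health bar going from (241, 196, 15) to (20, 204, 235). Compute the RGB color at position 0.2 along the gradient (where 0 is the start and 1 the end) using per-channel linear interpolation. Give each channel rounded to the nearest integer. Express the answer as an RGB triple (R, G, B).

R = 241 + 0.2 × (20 − 241) = 241 + 0.2 × -221 = 196.8 → 197
G = 196 + 0.2 × (204 − 196) = 196 + 0.2 × 8 = 197.6 → 198
B = 15 + 0.2 × (235 − 15) = 15 + 0.2 × 220 = 59 → 59

(197, 198, 59)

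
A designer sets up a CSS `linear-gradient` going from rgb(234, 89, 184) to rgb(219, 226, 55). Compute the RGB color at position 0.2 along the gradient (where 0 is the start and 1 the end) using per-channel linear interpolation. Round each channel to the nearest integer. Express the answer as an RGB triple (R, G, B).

R = 234 + 0.2 × (219 − 234) = 234 + 0.2 × -15 = 231 → 231
G = 89 + 0.2 × (226 − 89) = 89 + 0.2 × 137 = 116.4 → 116
B = 184 + 0.2 × (55 − 184) = 184 + 0.2 × -129 = 158.2 → 158

(231, 116, 158)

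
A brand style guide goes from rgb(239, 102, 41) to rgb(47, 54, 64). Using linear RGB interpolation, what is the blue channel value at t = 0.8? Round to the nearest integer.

B = 41 + 0.8 × (64 − 41) = 59.4 → 59

59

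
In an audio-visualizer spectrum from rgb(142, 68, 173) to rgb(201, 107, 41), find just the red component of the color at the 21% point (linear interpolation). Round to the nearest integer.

154

R = 142 + 0.21 × (201 − 142) = 154.39 → 154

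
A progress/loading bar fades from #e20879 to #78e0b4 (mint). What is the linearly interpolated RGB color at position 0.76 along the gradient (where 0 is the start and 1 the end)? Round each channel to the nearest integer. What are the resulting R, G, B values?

(145, 172, 166)

#e20879 → (226, 8, 121); #78e0b4 → (120, 224, 180).
R = 226 + 0.76 × (120 − 226) = 226 + 0.76 × -106 = 145.44 → 145
G = 8 + 0.76 × (224 − 8) = 8 + 0.76 × 216 = 172.16 → 172
B = 121 + 0.76 × (180 − 121) = 121 + 0.76 × 59 = 165.84 → 166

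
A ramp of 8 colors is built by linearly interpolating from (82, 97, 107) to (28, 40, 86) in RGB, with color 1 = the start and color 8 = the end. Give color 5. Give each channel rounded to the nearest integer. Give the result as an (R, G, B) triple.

(51, 64, 95)

With 8 swatches and endpoints inclusive, swatch 5 sits at t = (5 − 1)/(8 − 1) = 4/7 ≈ 0.5714.
R = 82 + 0.5714 × (28 − 82) = 51.144 → 51
G = 97 + 0.5714 × (40 − 97) = 64.43 → 64
B = 107 + 0.5714 × (86 − 107) = 95.001 → 95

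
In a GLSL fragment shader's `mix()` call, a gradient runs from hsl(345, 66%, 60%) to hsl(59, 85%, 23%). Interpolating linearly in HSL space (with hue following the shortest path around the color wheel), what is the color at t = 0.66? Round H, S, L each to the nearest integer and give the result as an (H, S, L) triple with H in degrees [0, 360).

(34, 79, 36)

Hue: 59 − 345 = -286°, but |-286| > 180 so the shorter arc goes the other way: Δh = -286 + 360 = 74°.
H = 345 + 0.66 × (74) = 393.84 → 394 → 394 mod 360 = 34°
S = 66 + 0.66 × (85 − 66) = 78.54 → 79%
L = 60 + 0.66 × (23 − 60) = 35.58 → 36%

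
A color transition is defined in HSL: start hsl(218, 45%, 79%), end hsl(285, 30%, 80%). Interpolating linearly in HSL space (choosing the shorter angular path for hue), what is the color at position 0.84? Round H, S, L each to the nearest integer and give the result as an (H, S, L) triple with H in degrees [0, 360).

Hue arc: Δh = 285 − 218 = 67° (|Δh| ≤ 180, already the shorter path).
H = 218 + 0.84 × (67) = 274.28 → 274°
S = 45 + 0.84 × (30 − 45) = 32.4 → 32%
L = 79 + 0.84 × (80 − 79) = 79.84 → 80%

(274, 32, 80)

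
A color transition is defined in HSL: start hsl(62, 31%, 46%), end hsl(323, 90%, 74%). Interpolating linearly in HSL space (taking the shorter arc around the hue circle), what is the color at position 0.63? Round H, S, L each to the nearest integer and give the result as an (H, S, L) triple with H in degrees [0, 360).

(0, 68, 64)

Hue: 323 − 62 = 261°, but |261| > 180 so the shorter arc goes the other way: Δh = 261 − 360 = -99°.
H = 62 + 0.63 × (-99) = -0.37 → 0°
S = 31 + 0.63 × (90 − 31) = 68.17 → 68%
L = 46 + 0.63 × (74 − 46) = 63.64 → 64%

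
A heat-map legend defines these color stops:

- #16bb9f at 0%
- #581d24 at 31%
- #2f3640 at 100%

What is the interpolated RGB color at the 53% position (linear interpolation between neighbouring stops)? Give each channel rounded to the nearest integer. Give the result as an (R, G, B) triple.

53% lies between the 31% and 100% stops, so the local fraction is t = (53 − 31)/(100 − 31) = 22/69 ≈ 0.3188.
#581d24 → (88, 29, 36); #2f3640 → (47, 54, 64).
R = 88 + 0.3188 × (47 − 88) = 74.929 → 75
G = 29 + 0.3188 × (54 − 29) = 36.97 → 37
B = 36 + 0.3188 × (64 − 36) = 44.926 → 45

(75, 37, 45)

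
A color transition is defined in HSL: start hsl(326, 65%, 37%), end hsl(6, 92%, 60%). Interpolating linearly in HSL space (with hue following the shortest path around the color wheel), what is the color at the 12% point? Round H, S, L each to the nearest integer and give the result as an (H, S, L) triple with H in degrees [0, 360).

(331, 68, 40)

Hue: 6 − 326 = -320°, but |-320| > 180 so the shorter arc goes the other way: Δh = -320 + 360 = 40°.
H = 326 + 0.12 × (40) = 330.8 → 331°
S = 65 + 0.12 × (92 − 65) = 68.24 → 68%
L = 37 + 0.12 × (60 − 37) = 39.76 → 40%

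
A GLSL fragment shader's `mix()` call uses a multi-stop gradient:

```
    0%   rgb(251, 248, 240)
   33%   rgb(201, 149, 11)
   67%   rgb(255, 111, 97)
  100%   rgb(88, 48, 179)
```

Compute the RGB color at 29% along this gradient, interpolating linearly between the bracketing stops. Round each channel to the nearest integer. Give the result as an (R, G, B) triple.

(207, 161, 39)

29% lies between the 0% and 33% stops, so the local fraction is t = (29 − 0)/(33 − 0) = 29/33 ≈ 0.8788.
R = 251 + 0.8788 × (201 − 251) = 207.06 → 207
G = 248 + 0.8788 × (149 − 248) = 160.999 → 161
B = 240 + 0.8788 × (11 − 240) = 38.755 → 39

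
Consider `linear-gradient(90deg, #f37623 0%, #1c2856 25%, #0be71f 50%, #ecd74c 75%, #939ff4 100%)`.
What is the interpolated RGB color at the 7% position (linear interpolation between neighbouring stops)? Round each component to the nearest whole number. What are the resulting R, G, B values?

7% lies between the 0% and 25% stops, so the local fraction is t = (7 − 0)/(25 − 0) = 7/25 ≈ 0.28.
#f37623 → (243, 118, 35); #1c2856 → (28, 40, 86).
R = 243 + 0.28 × (28 − 243) = 182.8 → 183
G = 118 + 0.28 × (40 − 118) = 96.16 → 96
B = 35 + 0.28 × (86 − 35) = 49.28 → 49

(183, 96, 49)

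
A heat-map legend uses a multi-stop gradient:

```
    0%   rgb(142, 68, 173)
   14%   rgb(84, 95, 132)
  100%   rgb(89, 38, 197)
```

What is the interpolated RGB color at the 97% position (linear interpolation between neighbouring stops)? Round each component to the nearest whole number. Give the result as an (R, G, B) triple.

97% lies between the 14% and 100% stops, so the local fraction is t = (97 − 14)/(100 − 14) = 83/86 ≈ 0.9651.
R = 84 + 0.9651 × (89 − 84) = 88.826 → 89
G = 95 + 0.9651 × (38 − 95) = 39.989 → 40
B = 132 + 0.9651 × (197 − 132) = 194.731 → 195

(89, 40, 195)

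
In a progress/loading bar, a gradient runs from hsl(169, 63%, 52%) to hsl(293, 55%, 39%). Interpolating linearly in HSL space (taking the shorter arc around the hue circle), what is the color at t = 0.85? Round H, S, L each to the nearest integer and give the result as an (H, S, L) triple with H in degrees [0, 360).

(274, 56, 41)

Hue arc: Δh = 293 − 169 = 124° (|Δh| ≤ 180, already the shorter path).
H = 169 + 0.85 × (124) = 274.4 → 274°
S = 63 + 0.85 × (55 − 63) = 56.2 → 56%
L = 52 + 0.85 × (39 − 52) = 40.95 → 41%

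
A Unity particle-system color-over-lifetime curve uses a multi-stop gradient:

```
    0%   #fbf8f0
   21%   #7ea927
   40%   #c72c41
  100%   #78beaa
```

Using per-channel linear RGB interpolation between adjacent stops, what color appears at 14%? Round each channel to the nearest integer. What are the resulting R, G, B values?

(168, 195, 106)

14% lies between the 0% and 21% stops, so the local fraction is t = (14 − 0)/(21 − 0) = 14/21 ≈ 0.6667.
#fbf8f0 → (251, 248, 240); #7ea927 → (126, 169, 39).
R = 251 + 0.6667 × (126 − 251) = 167.663 → 168
G = 248 + 0.6667 × (169 − 248) = 195.331 → 195
B = 240 + 0.6667 × (39 − 240) = 105.993 → 106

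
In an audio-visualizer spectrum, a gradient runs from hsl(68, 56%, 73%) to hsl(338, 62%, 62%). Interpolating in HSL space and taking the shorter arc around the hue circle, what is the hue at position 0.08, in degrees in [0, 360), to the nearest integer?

Hue: 338 − 68 = 270°, but |270| > 180 so the shorter arc goes the other way: Δh = 270 − 360 = -90°.
H = 68 + 0.08 × (-90) = 60.8 → 61°

61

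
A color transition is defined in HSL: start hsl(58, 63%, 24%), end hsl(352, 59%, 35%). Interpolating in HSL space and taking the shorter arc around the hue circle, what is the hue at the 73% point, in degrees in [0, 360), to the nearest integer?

10

Hue: 352 − 58 = 294°, but |294| > 180 so the shorter arc goes the other way: Δh = 294 − 360 = -66°.
H = 58 + 0.73 × (-66) = 9.82 → 10°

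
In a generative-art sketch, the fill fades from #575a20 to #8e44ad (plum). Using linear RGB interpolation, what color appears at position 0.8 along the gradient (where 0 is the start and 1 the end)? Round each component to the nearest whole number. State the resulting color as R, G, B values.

(131, 72, 145)

#575a20 → (87, 90, 32); #8e44ad → (142, 68, 173).
R = 87 + 0.8 × (142 − 87) = 87 + 0.8 × 55 = 131 → 131
G = 90 + 0.8 × (68 − 90) = 90 + 0.8 × -22 = 72.4 → 72
B = 32 + 0.8 × (173 − 32) = 32 + 0.8 × 141 = 144.8 → 145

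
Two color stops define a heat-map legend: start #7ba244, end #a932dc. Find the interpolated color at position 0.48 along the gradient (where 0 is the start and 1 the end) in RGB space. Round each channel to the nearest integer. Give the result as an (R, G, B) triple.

(145, 108, 141)

#7ba244 → (123, 162, 68); #a932dc → (169, 50, 220).
R = 123 + 0.48 × (169 − 123) = 123 + 0.48 × 46 = 145.08 → 145
G = 162 + 0.48 × (50 − 162) = 162 + 0.48 × -112 = 108.24 → 108
B = 68 + 0.48 × (220 − 68) = 68 + 0.48 × 152 = 140.96 → 141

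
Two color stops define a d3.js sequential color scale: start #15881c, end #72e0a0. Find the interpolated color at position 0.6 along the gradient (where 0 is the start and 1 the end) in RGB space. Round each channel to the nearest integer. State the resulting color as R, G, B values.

(77, 189, 107)

#15881c → (21, 136, 28); #72e0a0 → (114, 224, 160).
R = 21 + 0.6 × (114 − 21) = 21 + 0.6 × 93 = 76.8 → 77
G = 136 + 0.6 × (224 − 136) = 136 + 0.6 × 88 = 188.8 → 189
B = 28 + 0.6 × (160 − 28) = 28 + 0.6 × 132 = 107.2 → 107
So the blended color is (77, 189, 107), about #4dbd6b.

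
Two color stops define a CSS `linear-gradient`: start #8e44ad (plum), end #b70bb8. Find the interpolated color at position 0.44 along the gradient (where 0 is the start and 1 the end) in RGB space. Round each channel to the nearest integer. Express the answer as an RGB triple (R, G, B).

(160, 43, 178)

#8e44ad → (142, 68, 173); #b70bb8 → (183, 11, 184).
R = 142 + 0.44 × (183 − 142) = 142 + 0.44 × 41 = 160.04 → 160
G = 68 + 0.44 × (11 − 68) = 68 + 0.44 × -57 = 42.92 → 43
B = 173 + 0.44 × (184 − 173) = 173 + 0.44 × 11 = 177.84 → 178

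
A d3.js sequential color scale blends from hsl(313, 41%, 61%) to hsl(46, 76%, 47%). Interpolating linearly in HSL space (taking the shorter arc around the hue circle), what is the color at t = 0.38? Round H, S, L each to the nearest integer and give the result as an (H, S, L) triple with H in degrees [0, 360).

Hue: 46 − 313 = -267°, but |-267| > 180 so the shorter arc goes the other way: Δh = -267 + 360 = 93°.
H = 313 + 0.38 × (93) = 348.34 → 348°
S = 41 + 0.38 × (76 − 41) = 54.3 → 54%
L = 61 + 0.38 × (47 − 61) = 55.68 → 56%

(348, 54, 56)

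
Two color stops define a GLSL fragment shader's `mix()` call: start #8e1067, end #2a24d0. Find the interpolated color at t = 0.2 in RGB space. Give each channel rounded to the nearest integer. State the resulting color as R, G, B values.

#8e1067 → (142, 16, 103); #2a24d0 → (42, 36, 208).
R = 142 + 0.2 × (42 − 142) = 142 + 0.2 × -100 = 122 → 122
G = 16 + 0.2 × (36 − 16) = 16 + 0.2 × 20 = 20 → 20
B = 103 + 0.2 × (208 − 103) = 103 + 0.2 × 105 = 124 → 124

(122, 20, 124)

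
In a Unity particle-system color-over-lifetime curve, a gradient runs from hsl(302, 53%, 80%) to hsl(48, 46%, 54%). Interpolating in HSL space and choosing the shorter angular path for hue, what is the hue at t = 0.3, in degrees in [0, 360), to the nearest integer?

334

Hue: 48 − 302 = -254°, but |-254| > 180 so the shorter arc goes the other way: Δh = -254 + 360 = 106°.
H = 302 + 0.3 × (106) = 333.8 → 334°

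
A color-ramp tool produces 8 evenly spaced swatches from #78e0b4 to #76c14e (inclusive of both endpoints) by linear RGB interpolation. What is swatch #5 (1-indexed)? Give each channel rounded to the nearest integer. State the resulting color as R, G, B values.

(119, 206, 122)

With 8 swatches and endpoints inclusive, swatch 5 sits at t = (5 − 1)/(8 − 1) = 4/7 ≈ 0.5714.
#78e0b4 → (120, 224, 180); #76c14e → (118, 193, 78).
R = 120 + 0.5714 × (118 − 120) = 118.857 → 119
G = 224 + 0.5714 × (193 − 224) = 206.287 → 206
B = 180 + 0.5714 × (78 − 180) = 121.717 → 122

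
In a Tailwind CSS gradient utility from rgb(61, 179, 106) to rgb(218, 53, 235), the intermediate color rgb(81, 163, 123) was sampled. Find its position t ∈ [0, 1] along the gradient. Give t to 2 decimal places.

Invert the lerp on the R channel (largest span, 157): t = (81 − 61) / (218 − 61) = 20/157 = 0.12739.
Check on G: (163 − 179)/(53 − 179) = 0.127 ✓

0.13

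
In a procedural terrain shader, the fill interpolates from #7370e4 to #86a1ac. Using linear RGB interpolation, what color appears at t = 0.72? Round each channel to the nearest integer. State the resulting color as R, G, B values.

(129, 147, 188)

#7370e4 → (115, 112, 228); #86a1ac → (134, 161, 172).
R = 115 + 0.72 × (134 − 115) = 115 + 0.72 × 19 = 128.68 → 129
G = 112 + 0.72 × (161 − 112) = 112 + 0.72 × 49 = 147.28 → 147
B = 228 + 0.72 × (172 − 228) = 228 + 0.72 × -56 = 187.68 → 188
So the blended color is (129, 147, 188), about #8193bc.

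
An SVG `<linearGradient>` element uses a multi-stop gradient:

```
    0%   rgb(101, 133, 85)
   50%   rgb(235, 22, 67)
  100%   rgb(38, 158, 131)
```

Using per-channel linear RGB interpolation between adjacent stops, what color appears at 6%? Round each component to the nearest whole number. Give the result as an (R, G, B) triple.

6% lies between the 0% and 50% stops, so the local fraction is t = (6 − 0)/(50 − 0) = 6/50 ≈ 0.12.
R = 101 + 0.12 × (235 − 101) = 117.08 → 117
G = 133 + 0.12 × (22 − 133) = 119.68 → 120
B = 85 + 0.12 × (67 − 85) = 82.84 → 83

(117, 120, 83)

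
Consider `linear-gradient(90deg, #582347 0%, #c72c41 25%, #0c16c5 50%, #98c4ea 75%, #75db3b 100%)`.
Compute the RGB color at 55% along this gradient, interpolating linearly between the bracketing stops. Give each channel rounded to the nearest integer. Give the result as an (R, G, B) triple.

(40, 57, 204)

55% lies between the 50% and 75% stops, so the local fraction is t = (55 − 50)/(75 − 50) = 5/25 ≈ 0.2.
#0c16c5 → (12, 22, 197); #98c4ea → (152, 196, 234).
R = 12 + 0.2 × (152 − 12) = 40 → 40
G = 22 + 0.2 × (196 − 22) = 56.8 → 57
B = 197 + 0.2 × (234 − 197) = 204.4 → 204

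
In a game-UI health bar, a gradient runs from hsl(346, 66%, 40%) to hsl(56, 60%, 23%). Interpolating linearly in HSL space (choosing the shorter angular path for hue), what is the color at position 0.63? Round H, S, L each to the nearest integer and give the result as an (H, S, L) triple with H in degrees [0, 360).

(30, 62, 29)

Hue: 56 − 346 = -290°, but |-290| > 180 so the shorter arc goes the other way: Δh = -290 + 360 = 70°.
H = 346 + 0.63 × (70) = 390.1 → 390 → 390 mod 360 = 30°
S = 66 + 0.63 × (60 − 66) = 62.22 → 62%
L = 40 + 0.63 × (23 − 40) = 29.29 → 29%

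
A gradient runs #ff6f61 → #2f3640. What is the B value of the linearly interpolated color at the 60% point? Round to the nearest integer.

B₁ = 97 (from #ff6f61), B₂ = 64 (from #2f3640).
B = 97 + 0.6 × (64 − 97) = 77.2 → 77

77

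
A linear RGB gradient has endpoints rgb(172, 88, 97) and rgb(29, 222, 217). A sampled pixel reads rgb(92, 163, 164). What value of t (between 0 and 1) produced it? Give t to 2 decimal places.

Invert the lerp on the R channel (largest span, 143): t = (92 − 172) / (29 − 172) = -80/-143 = 0.55944.
Check on G: (163 − 88)/(222 − 88) = 0.5597 ✓

0.56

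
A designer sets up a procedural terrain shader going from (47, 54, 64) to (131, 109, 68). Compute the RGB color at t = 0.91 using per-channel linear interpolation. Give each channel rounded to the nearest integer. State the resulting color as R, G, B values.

(123, 104, 68)

R = 47 + 0.91 × (131 − 47) = 47 + 0.91 × 84 = 123.44 → 123
G = 54 + 0.91 × (109 − 54) = 54 + 0.91 × 55 = 104.05 → 104
B = 64 + 0.91 × (68 − 64) = 64 + 0.91 × 4 = 67.64 → 68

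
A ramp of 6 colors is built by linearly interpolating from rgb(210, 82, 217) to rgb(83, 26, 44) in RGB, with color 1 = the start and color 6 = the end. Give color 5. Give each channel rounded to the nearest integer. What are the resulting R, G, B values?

(108, 37, 79)

With 6 swatches and endpoints inclusive, swatch 5 sits at t = (5 − 1)/(6 − 1) = 4/5 ≈ 0.8.
R = 210 + 0.8 × (83 − 210) = 108.4 → 108
G = 82 + 0.8 × (26 − 82) = 37.2 → 37
B = 217 + 0.8 × (44 − 217) = 78.6 → 79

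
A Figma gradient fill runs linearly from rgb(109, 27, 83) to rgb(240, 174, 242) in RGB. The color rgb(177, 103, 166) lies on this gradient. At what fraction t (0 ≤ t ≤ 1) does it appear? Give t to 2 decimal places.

Invert the lerp on the B channel (largest span, 159): t = (166 − 83) / (242 − 83) = 83/159 = 0.52201.
Check on R: (177 − 109)/(240 − 109) = 0.5191 ✓

0.52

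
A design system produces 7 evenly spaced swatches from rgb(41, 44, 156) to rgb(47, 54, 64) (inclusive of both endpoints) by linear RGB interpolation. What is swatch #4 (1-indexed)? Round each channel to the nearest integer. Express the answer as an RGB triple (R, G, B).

(44, 49, 110)

With 7 swatches and endpoints inclusive, swatch 4 sits at t = (4 − 1)/(7 − 1) = 3/6 ≈ 0.5.
R = 41 + 0.5 × (47 − 41) = 44 → 44
G = 44 + 0.5 × (54 − 44) = 49 → 49
B = 156 + 0.5 × (64 − 156) = 110 → 110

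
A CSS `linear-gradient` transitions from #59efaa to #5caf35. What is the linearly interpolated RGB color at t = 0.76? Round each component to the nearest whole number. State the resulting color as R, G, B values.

(91, 190, 81)

#59efaa → (89, 239, 170); #5caf35 → (92, 175, 53).
R = 89 + 0.76 × (92 − 89) = 89 + 0.76 × 3 = 91.28 → 91
G = 239 + 0.76 × (175 − 239) = 239 + 0.76 × -64 = 190.36 → 190
B = 170 + 0.76 × (53 − 170) = 170 + 0.76 × -117 = 81.08 → 81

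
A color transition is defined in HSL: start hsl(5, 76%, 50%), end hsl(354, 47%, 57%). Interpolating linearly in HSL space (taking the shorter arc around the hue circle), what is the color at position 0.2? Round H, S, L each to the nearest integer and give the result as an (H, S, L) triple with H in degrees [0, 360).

Hue: 354 − 5 = 349°, but |349| > 180 so the shorter arc goes the other way: Δh = 349 − 360 = -11°.
H = 5 + 0.2 × (-11) = 2.8 → 3°
S = 76 + 0.2 × (47 − 76) = 70.2 → 70%
L = 50 + 0.2 × (57 − 50) = 51.4 → 51%

(3, 70, 51)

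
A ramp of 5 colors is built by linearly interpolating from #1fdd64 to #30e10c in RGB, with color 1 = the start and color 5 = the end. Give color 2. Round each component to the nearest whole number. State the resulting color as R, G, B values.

With 5 swatches and endpoints inclusive, swatch 2 sits at t = (2 − 1)/(5 − 1) = 1/4 ≈ 0.25.
#1fdd64 → (31, 221, 100); #30e10c → (48, 225, 12).
R = 31 + 0.25 × (48 − 31) = 35.25 → 35
G = 221 + 0.25 × (225 − 221) = 222 → 222
B = 100 + 0.25 × (12 − 100) = 78 → 78

(35, 222, 78)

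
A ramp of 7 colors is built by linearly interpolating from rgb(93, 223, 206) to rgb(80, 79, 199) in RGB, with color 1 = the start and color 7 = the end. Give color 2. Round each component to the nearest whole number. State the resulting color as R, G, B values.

With 7 swatches and endpoints inclusive, swatch 2 sits at t = (2 − 1)/(7 − 1) = 1/6 ≈ 0.1667.
R = 93 + 0.1667 × (80 − 93) = 90.833 → 91
G = 223 + 0.1667 × (79 − 223) = 198.995 → 199
B = 206 + 0.1667 × (199 − 206) = 204.833 → 205

(91, 199, 205)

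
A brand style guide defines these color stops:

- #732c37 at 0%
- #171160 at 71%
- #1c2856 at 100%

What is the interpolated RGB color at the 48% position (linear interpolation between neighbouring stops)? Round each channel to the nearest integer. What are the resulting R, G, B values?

48% lies between the 0% and 71% stops, so the local fraction is t = (48 − 0)/(71 − 0) = 48/71 ≈ 0.6761.
#732c37 → (115, 44, 55); #171160 → (23, 17, 96).
R = 115 + 0.6761 × (23 − 115) = 52.799 → 53
G = 44 + 0.6761 × (17 − 44) = 25.745 → 26
B = 55 + 0.6761 × (96 − 55) = 82.72 → 83

(53, 26, 83)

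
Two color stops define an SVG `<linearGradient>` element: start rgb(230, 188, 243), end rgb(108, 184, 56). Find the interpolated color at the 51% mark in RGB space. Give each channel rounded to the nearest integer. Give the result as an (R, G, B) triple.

51% corresponds to t = 0.51.
R = 230 + 0.51 × (108 − 230) = 230 + 0.51 × -122 = 167.78 → 168
G = 188 + 0.51 × (184 − 188) = 188 + 0.51 × -4 = 185.96 → 186
B = 243 + 0.51 × (56 − 243) = 243 + 0.51 × -187 = 147.63 → 148
So the blended color is (168, 186, 148), about #a8ba94.

(168, 186, 148)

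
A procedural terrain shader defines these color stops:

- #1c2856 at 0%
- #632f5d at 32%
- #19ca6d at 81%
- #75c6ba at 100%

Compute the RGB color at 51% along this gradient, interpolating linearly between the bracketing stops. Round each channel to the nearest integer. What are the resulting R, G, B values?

51% lies between the 32% and 81% stops, so the local fraction is t = (51 − 32)/(81 − 32) = 19/49 ≈ 0.3878.
#632f5d → (99, 47, 93); #19ca6d → (25, 202, 109).
R = 99 + 0.3878 × (25 − 99) = 70.303 → 70
G = 47 + 0.3878 × (202 − 47) = 107.109 → 107
B = 93 + 0.3878 × (109 − 93) = 99.205 → 99

(70, 107, 99)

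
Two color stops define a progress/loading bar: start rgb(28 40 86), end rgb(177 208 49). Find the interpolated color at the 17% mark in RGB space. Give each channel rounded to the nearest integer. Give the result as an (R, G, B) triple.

17% corresponds to t = 0.17.
R = 28 + 0.17 × (177 − 28) = 28 + 0.17 × 149 = 53.33 → 53
G = 40 + 0.17 × (208 − 40) = 40 + 0.17 × 168 = 68.56 → 69
B = 86 + 0.17 × (49 − 86) = 86 + 0.17 × -37 = 79.71 → 80

(53, 69, 80)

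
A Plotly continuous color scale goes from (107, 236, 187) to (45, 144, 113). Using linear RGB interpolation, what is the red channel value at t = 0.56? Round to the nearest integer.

72

R = 107 + 0.56 × (45 − 107) = 72.28 → 72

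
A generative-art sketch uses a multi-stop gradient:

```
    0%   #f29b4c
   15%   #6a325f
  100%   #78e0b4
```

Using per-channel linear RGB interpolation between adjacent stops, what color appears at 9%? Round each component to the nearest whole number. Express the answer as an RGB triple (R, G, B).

9% lies between the 0% and 15% stops, so the local fraction is t = (9 − 0)/(15 − 0) = 9/15 ≈ 0.6.
#f29b4c → (242, 155, 76); #6a325f → (106, 50, 95).
R = 242 + 0.6 × (106 − 242) = 160.4 → 160
G = 155 + 0.6 × (50 − 155) = 92 → 92
B = 76 + 0.6 × (95 − 76) = 87.4 → 87

(160, 92, 87)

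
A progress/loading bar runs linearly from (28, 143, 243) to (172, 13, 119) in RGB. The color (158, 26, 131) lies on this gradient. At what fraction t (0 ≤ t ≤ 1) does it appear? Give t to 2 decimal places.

Invert the lerp on the R channel (largest span, 144): t = (158 − 28) / (172 − 28) = 130/144 = 0.90278.
Check on G: (26 − 143)/(13 − 143) = 0.9 ✓

0.90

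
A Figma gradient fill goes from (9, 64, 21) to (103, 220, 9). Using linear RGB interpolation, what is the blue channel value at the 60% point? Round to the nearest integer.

14

B = 21 + 0.6 × (9 − 21) = 13.8 → 14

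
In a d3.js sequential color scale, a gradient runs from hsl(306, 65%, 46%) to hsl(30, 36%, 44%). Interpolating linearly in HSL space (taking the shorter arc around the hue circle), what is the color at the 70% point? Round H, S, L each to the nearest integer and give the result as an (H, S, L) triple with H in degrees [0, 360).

Hue: 30 − 306 = -276°, but |-276| > 180 so the shorter arc goes the other way: Δh = -276 + 360 = 84°.
H = 306 + 0.7 × (84) = 364.8 → 365 → 365 mod 360 = 5°
S = 65 + 0.7 × (36 − 65) = 44.7 → 45%
L = 46 + 0.7 × (44 − 46) = 44.6 → 45%

(5, 45, 45)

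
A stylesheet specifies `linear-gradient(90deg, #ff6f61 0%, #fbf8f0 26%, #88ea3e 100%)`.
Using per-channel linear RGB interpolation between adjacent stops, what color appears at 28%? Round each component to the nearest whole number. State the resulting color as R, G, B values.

28% lies between the 26% and 100% stops, so the local fraction is t = (28 − 26)/(100 − 26) = 2/74 ≈ 0.027.
#fbf8f0 → (251, 248, 240); #88ea3e → (136, 234, 62).
R = 251 + 0.027 × (136 − 251) = 247.895 → 248
G = 248 + 0.027 × (234 − 248) = 247.622 → 248
B = 240 + 0.027 × (62 − 240) = 235.194 → 235

(248, 248, 235)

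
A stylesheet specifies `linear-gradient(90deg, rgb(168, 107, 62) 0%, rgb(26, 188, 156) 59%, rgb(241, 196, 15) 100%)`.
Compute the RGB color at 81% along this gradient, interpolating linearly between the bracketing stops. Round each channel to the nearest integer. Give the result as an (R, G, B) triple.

81% lies between the 59% and 100% stops, so the local fraction is t = (81 − 59)/(100 − 59) = 22/41 ≈ 0.5366.
R = 26 + 0.5366 × (241 − 26) = 141.369 → 141
G = 188 + 0.5366 × (196 − 188) = 192.293 → 192
B = 156 + 0.5366 × (15 − 156) = 80.339 → 80

(141, 192, 80)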